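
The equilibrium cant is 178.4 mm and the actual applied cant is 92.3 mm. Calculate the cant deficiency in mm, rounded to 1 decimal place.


Cant deficiency = equilibrium cant - actual cant
CD = 178.4 - 92.3
CD = 86.1 mm

86.1


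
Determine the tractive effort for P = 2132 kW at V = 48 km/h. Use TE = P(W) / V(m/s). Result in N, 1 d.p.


Convert: P = 2132 kW = 2132000 W
V = 48 / 3.6 = 13.3333 m/s
TE = 2132000 / 13.3333
TE = 159900.0 N

159900.0


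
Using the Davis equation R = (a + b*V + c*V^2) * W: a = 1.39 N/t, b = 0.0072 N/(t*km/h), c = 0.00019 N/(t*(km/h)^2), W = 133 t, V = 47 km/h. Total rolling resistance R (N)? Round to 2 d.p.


b*V = 0.0072 * 47 = 0.3384
c*V^2 = 0.00019 * 2209 = 0.41971
R_per_t = 1.39 + 0.3384 + 0.41971 = 2.14811 N/t
R_total = 2.14811 * 133 = 285.70 N

285.70


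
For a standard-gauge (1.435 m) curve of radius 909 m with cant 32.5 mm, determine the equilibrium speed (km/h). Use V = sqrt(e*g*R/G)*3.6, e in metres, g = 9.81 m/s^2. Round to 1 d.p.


Convert cant: e = 32.5 mm = 0.0325 m
V_ms = sqrt(0.0325 * 9.81 * 909 / 1.435)
V_ms = sqrt(201.95953) = 14.2112 m/s
V = 14.2112 * 3.6 = 51.2 km/h

51.2


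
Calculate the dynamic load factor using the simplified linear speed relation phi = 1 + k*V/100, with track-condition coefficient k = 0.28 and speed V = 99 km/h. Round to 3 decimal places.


phi = 1 + k * V / 100
phi = 1 + 0.28 * 99 / 100
phi = 1 + 0.2772
phi = 1.277

1.277


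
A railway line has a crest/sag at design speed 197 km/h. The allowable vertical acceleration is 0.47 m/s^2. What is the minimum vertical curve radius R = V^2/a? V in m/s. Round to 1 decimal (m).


Convert speed: V = 197 / 3.6 = 54.7222 m/s
V^2 = 2994.5216 m^2/s^2
R_v = 2994.5216 / 0.47
R_v = 6371.3 m

6371.3


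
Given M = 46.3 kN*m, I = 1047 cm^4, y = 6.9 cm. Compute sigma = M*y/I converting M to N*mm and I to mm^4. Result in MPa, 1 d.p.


Convert units:
M = 46.3 kN*m = 46300000 N*mm
y = 6.9 cm = 69 mm
I = 1047 cm^4 = 10470000 mm^4
sigma = 46300000 * 69 / 10470000
sigma = 305.1 MPa

305.1


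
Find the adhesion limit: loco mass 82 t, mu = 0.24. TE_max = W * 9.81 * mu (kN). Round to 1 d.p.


TE_max = W * g * mu
TE_max = 82 * 9.81 * 0.24
TE_max = 804.42 * 0.24
TE_max = 193.1 kN

193.1


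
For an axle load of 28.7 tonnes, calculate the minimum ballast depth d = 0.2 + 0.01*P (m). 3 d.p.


d = 0.2 + 0.01 * 28.7
d = 0.2 + 0.287
d = 0.487 m

0.487


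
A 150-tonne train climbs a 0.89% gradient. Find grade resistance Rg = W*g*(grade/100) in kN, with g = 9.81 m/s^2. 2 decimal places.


Rg = W * 9.81 * grade / 100
Rg = 150 * 9.81 * 0.89 / 100
Rg = 1471.5 * 0.0089
Rg = 13.10 kN

13.10


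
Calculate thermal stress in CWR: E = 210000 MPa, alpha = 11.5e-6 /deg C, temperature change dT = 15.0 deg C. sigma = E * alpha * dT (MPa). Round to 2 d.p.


sigma = E * alpha * dT
sigma = 210000 * 11.5e-6 * 15.0
sigma = 2.415 * 15.0
sigma = 36.23 MPa

36.23


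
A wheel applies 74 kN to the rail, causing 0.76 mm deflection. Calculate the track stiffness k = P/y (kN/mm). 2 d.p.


Track stiffness k = P / y
k = 74 / 0.76
k = 97.37 kN/mm

97.37


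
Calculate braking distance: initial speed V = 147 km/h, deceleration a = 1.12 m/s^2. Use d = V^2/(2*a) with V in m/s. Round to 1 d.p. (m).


Convert speed: V = 147 / 3.6 = 40.8333 m/s
V^2 = 1667.3611
d = 1667.3611 / (2 * 1.12)
d = 1667.3611 / 2.24
d = 744.4 m

744.4


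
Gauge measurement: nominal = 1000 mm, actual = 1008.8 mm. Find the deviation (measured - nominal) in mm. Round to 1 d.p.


Deviation = measured - nominal
Deviation = 1008.8 - 1000
Deviation = 8.8 mm

8.8


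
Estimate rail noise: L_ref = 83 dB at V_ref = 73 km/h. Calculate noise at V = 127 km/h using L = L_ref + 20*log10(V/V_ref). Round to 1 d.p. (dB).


V/V_ref = 127 / 73 = 1.739726
log10(1.739726) = 0.240481
20 * 0.240481 = 4.8096
L = 83 + 4.8096 = 87.8 dB

87.8


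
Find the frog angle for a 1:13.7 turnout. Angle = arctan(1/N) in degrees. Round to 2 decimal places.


1/N = 1/13.7 = 0.072993
angle = arctan(0.072993) = 0.072863 rad
angle = 0.072863 * 180/pi = 4.17 degrees

4.17


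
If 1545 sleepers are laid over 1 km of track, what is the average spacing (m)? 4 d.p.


Spacing = 1000 m / number of sleepers
Spacing = 1000 / 1545
Spacing = 0.6472 m

0.6472


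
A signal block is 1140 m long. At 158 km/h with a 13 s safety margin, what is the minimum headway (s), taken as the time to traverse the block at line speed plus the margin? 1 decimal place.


V = 158 / 3.6 = 43.8889 m/s
Block traversal time = 1140 / 43.8889 = 25.9747 s
Headway = 25.9747 + 13
Headway = 39.0 s

39.0


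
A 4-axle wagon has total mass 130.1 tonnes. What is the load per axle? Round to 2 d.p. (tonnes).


Load per axle = total weight / number of axles
Load = 130.1 / 4
Load = 32.53 tonnes

32.53


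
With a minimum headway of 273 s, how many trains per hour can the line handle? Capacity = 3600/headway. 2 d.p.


Capacity = 3600 / headway
Capacity = 3600 / 273
Capacity = 13.19 trains/hour

13.19


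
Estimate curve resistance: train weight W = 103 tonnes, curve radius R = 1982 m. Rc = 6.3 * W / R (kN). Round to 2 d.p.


Rc = 6.3 * W / R
Rc = 6.3 * 103 / 1982
Rc = 648.9 / 1982
Rc = 0.33 kN

0.33


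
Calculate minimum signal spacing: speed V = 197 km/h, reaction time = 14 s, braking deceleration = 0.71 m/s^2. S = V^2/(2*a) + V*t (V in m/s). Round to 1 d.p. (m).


V = 197 / 3.6 = 54.7222 m/s
Braking distance = 54.7222^2 / (2*0.71) = 2108.818 m
Sighting distance = 54.7222 * 14 = 766.1111 m
S = 2108.818 + 766.1111 = 2874.9 m

2874.9


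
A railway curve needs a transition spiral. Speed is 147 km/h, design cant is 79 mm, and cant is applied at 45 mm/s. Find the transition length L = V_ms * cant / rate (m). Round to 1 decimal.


Convert speed: V = 147 / 3.6 = 40.8333 m/s
L = 40.8333 * 79 / 45
L = 3225.8333 / 45
L = 71.7 m

71.7


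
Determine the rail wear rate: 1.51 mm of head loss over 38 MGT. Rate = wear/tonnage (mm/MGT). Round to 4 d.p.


Wear rate = total wear / cumulative tonnage
Rate = 1.51 / 38
Rate = 0.0397 mm/MGT

0.0397


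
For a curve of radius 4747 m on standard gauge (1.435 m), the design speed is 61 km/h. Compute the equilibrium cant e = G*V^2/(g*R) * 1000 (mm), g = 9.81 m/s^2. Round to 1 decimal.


Convert speed: V = 61 / 3.6 = 16.9444 m/s
Apply formula: e = 1.435 * 16.9444^2 / (9.81 * 4747)
e = 1.435 * 287.1142 / 46568.07
e = 0.008847 m = 8.8 mm

8.8


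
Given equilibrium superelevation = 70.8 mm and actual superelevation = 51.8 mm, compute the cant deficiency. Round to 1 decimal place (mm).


Cant deficiency = equilibrium cant - actual cant
CD = 70.8 - 51.8
CD = 19.0 mm

19.0


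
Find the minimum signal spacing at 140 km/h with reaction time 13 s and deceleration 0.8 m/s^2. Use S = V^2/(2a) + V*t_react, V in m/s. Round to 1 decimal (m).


V = 140 / 3.6 = 38.8889 m/s
Braking distance = 38.8889^2 / (2*0.8) = 945.216 m
Sighting distance = 38.8889 * 13 = 505.5556 m
S = 945.216 + 505.5556 = 1450.8 m

1450.8


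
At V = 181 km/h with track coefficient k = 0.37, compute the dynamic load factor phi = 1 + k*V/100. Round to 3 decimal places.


phi = 1 + k * V / 100
phi = 1 + 0.37 * 181 / 100
phi = 1 + 0.6697
phi = 1.670

1.670


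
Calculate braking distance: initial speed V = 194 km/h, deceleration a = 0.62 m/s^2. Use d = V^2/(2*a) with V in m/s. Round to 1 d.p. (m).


Convert speed: V = 194 / 3.6 = 53.8889 m/s
V^2 = 2904.0123
d = 2904.0123 / (2 * 0.62)
d = 2904.0123 / 1.24
d = 2341.9 m

2341.9


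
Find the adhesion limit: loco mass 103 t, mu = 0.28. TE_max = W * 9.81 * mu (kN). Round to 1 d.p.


TE_max = W * g * mu
TE_max = 103 * 9.81 * 0.28
TE_max = 1010.43 * 0.28
TE_max = 282.9 kN

282.9


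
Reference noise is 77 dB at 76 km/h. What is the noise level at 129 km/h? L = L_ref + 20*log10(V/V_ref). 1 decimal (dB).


V/V_ref = 129 / 76 = 1.697368
log10(1.697368) = 0.229776
20 * 0.229776 = 4.5955
L = 77 + 4.5955 = 81.6 dB

81.6


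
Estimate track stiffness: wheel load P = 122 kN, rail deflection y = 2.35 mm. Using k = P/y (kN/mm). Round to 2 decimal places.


Track stiffness k = P / y
k = 122 / 2.35
k = 51.91 kN/mm

51.91


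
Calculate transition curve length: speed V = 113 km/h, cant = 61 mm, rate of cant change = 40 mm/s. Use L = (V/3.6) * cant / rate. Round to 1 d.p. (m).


Convert speed: V = 113 / 3.6 = 31.3889 m/s
L = 31.3889 * 61 / 40
L = 1914.7222 / 40
L = 47.9 m

47.9


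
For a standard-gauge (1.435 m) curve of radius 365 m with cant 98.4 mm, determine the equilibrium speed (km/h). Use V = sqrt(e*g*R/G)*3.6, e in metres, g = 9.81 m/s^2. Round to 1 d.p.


Convert cant: e = 98.4 mm = 0.0984 m
V_ms = sqrt(0.0984 * 9.81 * 365 / 1.435)
V_ms = sqrt(245.530286) = 15.6694 m/s
V = 15.6694 * 3.6 = 56.4 km/h

56.4


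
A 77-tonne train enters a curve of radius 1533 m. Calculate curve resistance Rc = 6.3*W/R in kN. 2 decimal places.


Rc = 6.3 * W / R
Rc = 6.3 * 77 / 1533
Rc = 485.1 / 1533
Rc = 0.32 kN

0.32


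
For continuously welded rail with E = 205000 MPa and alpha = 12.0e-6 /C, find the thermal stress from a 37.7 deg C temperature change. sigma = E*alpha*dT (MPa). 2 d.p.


sigma = E * alpha * dT
sigma = 205000 * 12.0e-6 * 37.7
sigma = 2.46 * 37.7
sigma = 92.74 MPa

92.74


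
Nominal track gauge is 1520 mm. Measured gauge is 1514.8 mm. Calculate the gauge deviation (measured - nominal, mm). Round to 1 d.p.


Deviation = measured - nominal
Deviation = 1514.8 - 1520
Deviation = -5.2 mm

-5.2


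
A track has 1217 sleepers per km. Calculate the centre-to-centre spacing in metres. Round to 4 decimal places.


Spacing = 1000 m / number of sleepers
Spacing = 1000 / 1217
Spacing = 0.8217 m

0.8217


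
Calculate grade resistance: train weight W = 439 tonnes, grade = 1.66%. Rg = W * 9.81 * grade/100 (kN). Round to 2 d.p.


Rg = W * 9.81 * grade / 100
Rg = 439 * 9.81 * 1.66 / 100
Rg = 4306.59 * 0.0166
Rg = 71.49 kN

71.49


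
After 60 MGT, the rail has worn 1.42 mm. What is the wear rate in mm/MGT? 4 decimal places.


Wear rate = total wear / cumulative tonnage
Rate = 1.42 / 60
Rate = 0.0237 mm/MGT

0.0237


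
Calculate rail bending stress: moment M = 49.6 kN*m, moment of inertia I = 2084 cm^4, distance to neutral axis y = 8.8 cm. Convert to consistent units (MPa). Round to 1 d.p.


Convert units:
M = 49.6 kN*m = 49600000 N*mm
y = 8.8 cm = 88 mm
I = 2084 cm^4 = 20840000 mm^4
sigma = 49600000 * 88 / 20840000
sigma = 209.4 MPa

209.4


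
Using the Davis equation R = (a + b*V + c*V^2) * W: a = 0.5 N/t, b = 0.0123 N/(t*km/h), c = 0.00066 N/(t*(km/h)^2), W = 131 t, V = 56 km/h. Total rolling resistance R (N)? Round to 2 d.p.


b*V = 0.0123 * 56 = 0.6888
c*V^2 = 0.00066 * 3136 = 2.06976
R_per_t = 0.5 + 0.6888 + 2.06976 = 3.25856 N/t
R_total = 3.25856 * 131 = 426.87 N

426.87


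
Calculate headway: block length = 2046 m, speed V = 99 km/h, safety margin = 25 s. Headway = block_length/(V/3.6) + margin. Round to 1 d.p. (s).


V = 99 / 3.6 = 27.5 m/s
Block traversal time = 2046 / 27.5 = 74.4 s
Headway = 74.4 + 25
Headway = 99.4 s

99.4


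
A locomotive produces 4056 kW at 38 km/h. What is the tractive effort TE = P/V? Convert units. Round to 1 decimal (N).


Convert: P = 4056 kW = 4056000 W
V = 38 / 3.6 = 10.5556 m/s
TE = 4056000 / 10.5556
TE = 384252.6 N

384252.6


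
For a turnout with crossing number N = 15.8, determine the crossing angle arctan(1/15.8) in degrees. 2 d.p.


1/N = 1/15.8 = 0.063291
angle = arctan(0.063291) = 0.063207 rad
angle = 0.063207 * 180/pi = 3.62 degrees

3.62


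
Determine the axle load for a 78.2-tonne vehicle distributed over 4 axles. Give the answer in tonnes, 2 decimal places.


Load per axle = total weight / number of axles
Load = 78.2 / 4
Load = 19.55 tonnes

19.55


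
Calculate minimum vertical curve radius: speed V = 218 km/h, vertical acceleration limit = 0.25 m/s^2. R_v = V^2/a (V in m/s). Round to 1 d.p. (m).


Convert speed: V = 218 / 3.6 = 60.5556 m/s
V^2 = 3666.9753 m^2/s^2
R_v = 3666.9753 / 0.25
R_v = 14667.9 m

14667.9


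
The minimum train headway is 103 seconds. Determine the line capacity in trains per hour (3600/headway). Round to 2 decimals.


Capacity = 3600 / headway
Capacity = 3600 / 103
Capacity = 34.95 trains/hour

34.95


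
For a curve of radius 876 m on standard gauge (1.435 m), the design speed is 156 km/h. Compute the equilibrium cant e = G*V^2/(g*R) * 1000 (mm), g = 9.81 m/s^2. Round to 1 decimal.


Convert speed: V = 156 / 3.6 = 43.3333 m/s
Apply formula: e = 1.435 * 43.3333^2 / (9.81 * 876)
e = 1.435 * 1877.7778 / 8593.56
e = 0.313562 m = 313.6 mm

313.6


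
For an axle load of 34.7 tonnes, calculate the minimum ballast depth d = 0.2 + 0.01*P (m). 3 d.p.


d = 0.2 + 0.01 * 34.7
d = 0.2 + 0.347
d = 0.547 m

0.547


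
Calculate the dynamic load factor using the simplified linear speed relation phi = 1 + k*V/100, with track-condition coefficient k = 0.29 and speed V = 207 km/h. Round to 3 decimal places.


phi = 1 + k * V / 100
phi = 1 + 0.29 * 207 / 100
phi = 1 + 0.6003
phi = 1.600

1.600


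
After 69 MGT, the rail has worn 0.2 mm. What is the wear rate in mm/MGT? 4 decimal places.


Wear rate = total wear / cumulative tonnage
Rate = 0.2 / 69
Rate = 0.0029 mm/MGT

0.0029


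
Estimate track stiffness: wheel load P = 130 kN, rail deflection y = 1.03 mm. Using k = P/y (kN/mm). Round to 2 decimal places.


Track stiffness k = P / y
k = 130 / 1.03
k = 126.21 kN/mm

126.21


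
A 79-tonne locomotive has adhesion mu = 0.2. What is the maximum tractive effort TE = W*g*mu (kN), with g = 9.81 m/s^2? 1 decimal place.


TE_max = W * g * mu
TE_max = 79 * 9.81 * 0.2
TE_max = 774.99 * 0.2
TE_max = 155.0 kN

155.0


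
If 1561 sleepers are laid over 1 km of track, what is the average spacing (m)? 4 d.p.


Spacing = 1000 m / number of sleepers
Spacing = 1000 / 1561
Spacing = 0.6406 m

0.6406


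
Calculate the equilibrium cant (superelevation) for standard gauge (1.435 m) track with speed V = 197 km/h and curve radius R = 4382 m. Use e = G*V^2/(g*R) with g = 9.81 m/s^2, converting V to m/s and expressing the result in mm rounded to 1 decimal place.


Convert speed: V = 197 / 3.6 = 54.7222 m/s
Apply formula: e = 1.435 * 54.7222^2 / (9.81 * 4382)
e = 1.435 * 2994.5216 / 42987.42
e = 0.099963 m = 100.0 mm

100.0


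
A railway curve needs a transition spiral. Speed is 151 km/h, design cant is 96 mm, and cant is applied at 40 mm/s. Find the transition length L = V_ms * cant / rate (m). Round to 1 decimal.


Convert speed: V = 151 / 3.6 = 41.9444 m/s
L = 41.9444 * 96 / 40
L = 4026.6667 / 40
L = 100.7 m

100.7


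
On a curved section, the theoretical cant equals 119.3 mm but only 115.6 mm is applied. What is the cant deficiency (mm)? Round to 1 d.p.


Cant deficiency = equilibrium cant - actual cant
CD = 119.3 - 115.6
CD = 3.7 mm

3.7


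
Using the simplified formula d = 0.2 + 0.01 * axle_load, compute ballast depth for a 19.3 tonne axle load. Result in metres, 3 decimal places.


d = 0.2 + 0.01 * 19.3
d = 0.2 + 0.193
d = 0.393 m

0.393


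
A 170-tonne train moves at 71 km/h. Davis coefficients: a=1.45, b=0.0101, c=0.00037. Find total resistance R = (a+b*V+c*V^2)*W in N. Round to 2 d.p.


b*V = 0.0101 * 71 = 0.7171
c*V^2 = 0.00037 * 5041 = 1.86517
R_per_t = 1.45 + 0.7171 + 1.86517 = 4.03227 N/t
R_total = 4.03227 * 170 = 685.49 N

685.49


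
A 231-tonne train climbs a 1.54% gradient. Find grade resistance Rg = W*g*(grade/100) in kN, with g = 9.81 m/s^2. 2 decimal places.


Rg = W * 9.81 * grade / 100
Rg = 231 * 9.81 * 1.54 / 100
Rg = 2266.11 * 0.0154
Rg = 34.90 kN

34.90


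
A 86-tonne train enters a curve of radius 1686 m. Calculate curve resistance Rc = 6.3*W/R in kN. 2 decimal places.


Rc = 6.3 * W / R
Rc = 6.3 * 86 / 1686
Rc = 541.8 / 1686
Rc = 0.32 kN

0.32


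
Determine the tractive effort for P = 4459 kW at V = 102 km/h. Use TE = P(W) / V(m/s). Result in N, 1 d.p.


Convert: P = 4459 kW = 4459000 W
V = 102 / 3.6 = 28.3333 m/s
TE = 4459000 / 28.3333
TE = 157376.5 N

157376.5


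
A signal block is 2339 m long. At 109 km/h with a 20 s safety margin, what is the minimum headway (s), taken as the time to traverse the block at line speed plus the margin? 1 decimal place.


V = 109 / 3.6 = 30.2778 m/s
Block traversal time = 2339 / 30.2778 = 77.2514 s
Headway = 77.2514 + 20
Headway = 97.3 s

97.3


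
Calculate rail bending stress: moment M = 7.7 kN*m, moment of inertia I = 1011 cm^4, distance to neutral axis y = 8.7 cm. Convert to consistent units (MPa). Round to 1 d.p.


Convert units:
M = 7.7 kN*m = 7700000 N*mm
y = 8.7 cm = 87 mm
I = 1011 cm^4 = 10110000 mm^4
sigma = 7700000 * 87 / 10110000
sigma = 66.3 MPa

66.3


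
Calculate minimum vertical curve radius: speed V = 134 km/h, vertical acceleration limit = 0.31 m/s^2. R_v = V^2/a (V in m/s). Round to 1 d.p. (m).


Convert speed: V = 134 / 3.6 = 37.2222 m/s
V^2 = 1385.4938 m^2/s^2
R_v = 1385.4938 / 0.31
R_v = 4469.3 m

4469.3


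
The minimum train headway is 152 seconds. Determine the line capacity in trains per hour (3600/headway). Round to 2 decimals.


Capacity = 3600 / headway
Capacity = 3600 / 152
Capacity = 23.68 trains/hour

23.68


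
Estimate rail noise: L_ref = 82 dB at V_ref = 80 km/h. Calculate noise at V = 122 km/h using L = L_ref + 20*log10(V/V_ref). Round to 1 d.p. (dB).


V/V_ref = 122 / 80 = 1.525
log10(1.525) = 0.18327
20 * 0.18327 = 3.6654
L = 82 + 3.6654 = 85.7 dB

85.7


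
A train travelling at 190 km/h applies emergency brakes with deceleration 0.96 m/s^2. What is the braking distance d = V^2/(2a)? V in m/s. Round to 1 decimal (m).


Convert speed: V = 190 / 3.6 = 52.7778 m/s
V^2 = 2785.4938
d = 2785.4938 / (2 * 0.96)
d = 2785.4938 / 1.92
d = 1450.8 m

1450.8


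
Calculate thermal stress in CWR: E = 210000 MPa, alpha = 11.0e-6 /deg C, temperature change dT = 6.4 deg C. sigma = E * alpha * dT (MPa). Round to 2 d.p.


sigma = E * alpha * dT
sigma = 210000 * 11.0e-6 * 6.4
sigma = 2.31 * 6.4
sigma = 14.78 MPa

14.78


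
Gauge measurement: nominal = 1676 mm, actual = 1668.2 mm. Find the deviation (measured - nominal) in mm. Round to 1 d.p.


Deviation = measured - nominal
Deviation = 1668.2 - 1676
Deviation = -7.8 mm

-7.8


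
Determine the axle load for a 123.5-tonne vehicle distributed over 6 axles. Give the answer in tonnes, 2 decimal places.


Load per axle = total weight / number of axles
Load = 123.5 / 6
Load = 20.58 tonnes

20.58


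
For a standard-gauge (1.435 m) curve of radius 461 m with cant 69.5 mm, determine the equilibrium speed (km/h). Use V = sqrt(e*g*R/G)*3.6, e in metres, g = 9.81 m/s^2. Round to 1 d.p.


Convert cant: e = 69.5 mm = 0.0695 m
V_ms = sqrt(0.0695 * 9.81 * 461 / 1.435)
V_ms = sqrt(219.029613) = 14.7996 m/s
V = 14.7996 * 3.6 = 53.3 km/h

53.3


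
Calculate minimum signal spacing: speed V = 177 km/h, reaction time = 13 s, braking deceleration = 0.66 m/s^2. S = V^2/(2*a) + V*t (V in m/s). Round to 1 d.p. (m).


V = 177 / 3.6 = 49.1667 m/s
Braking distance = 49.1667^2 / (2*0.66) = 1831.3342 m
Sighting distance = 49.1667 * 13 = 639.1667 m
S = 1831.3342 + 639.1667 = 2470.5 m

2470.5


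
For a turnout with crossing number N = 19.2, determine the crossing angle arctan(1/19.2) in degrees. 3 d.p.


1/N = 1/19.2 = 0.052083
angle = arctan(0.052083) = 0.052036 rad
angle = 0.052036 * 180/pi = 2.981 degrees

2.981


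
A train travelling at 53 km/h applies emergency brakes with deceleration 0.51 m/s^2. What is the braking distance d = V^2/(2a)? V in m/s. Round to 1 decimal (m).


Convert speed: V = 53 / 3.6 = 14.7222 m/s
V^2 = 216.7438
d = 216.7438 / (2 * 0.51)
d = 216.7438 / 1.02
d = 212.5 m

212.5


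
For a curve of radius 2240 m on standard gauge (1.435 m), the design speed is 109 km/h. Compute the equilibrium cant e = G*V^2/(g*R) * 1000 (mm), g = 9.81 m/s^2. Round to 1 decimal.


Convert speed: V = 109 / 3.6 = 30.2778 m/s
Apply formula: e = 1.435 * 30.2778^2 / (9.81 * 2240)
e = 1.435 * 916.7438 / 21974.4
e = 0.059866 m = 59.9 mm

59.9


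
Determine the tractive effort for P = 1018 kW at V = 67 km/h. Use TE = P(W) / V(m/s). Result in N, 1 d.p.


Convert: P = 1018 kW = 1018000 W
V = 67 / 3.6 = 18.6111 m/s
TE = 1018000 / 18.6111
TE = 54698.5 N

54698.5


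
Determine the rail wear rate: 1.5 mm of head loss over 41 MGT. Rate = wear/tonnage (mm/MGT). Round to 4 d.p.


Wear rate = total wear / cumulative tonnage
Rate = 1.5 / 41
Rate = 0.0366 mm/MGT

0.0366


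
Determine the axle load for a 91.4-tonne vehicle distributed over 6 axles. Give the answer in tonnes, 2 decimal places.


Load per axle = total weight / number of axles
Load = 91.4 / 6
Load = 15.23 tonnes

15.23


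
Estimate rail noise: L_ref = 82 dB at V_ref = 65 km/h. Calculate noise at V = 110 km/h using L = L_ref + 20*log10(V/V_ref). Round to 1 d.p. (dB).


V/V_ref = 110 / 65 = 1.692308
log10(1.692308) = 0.228479
20 * 0.228479 = 4.5696
L = 82 + 4.5696 = 86.6 dB

86.6


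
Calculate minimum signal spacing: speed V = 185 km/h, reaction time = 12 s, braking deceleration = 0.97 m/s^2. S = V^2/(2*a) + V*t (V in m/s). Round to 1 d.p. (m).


V = 185 / 3.6 = 51.3889 m/s
Braking distance = 51.3889^2 / (2*0.97) = 1361.2463 m
Sighting distance = 51.3889 * 12 = 616.6667 m
S = 1361.2463 + 616.6667 = 1977.9 m

1977.9


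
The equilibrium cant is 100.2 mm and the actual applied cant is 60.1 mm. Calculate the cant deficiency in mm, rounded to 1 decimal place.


Cant deficiency = equilibrium cant - actual cant
CD = 100.2 - 60.1
CD = 40.1 mm

40.1


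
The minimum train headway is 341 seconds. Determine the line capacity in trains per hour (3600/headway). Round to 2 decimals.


Capacity = 3600 / headway
Capacity = 3600 / 341
Capacity = 10.56 trains/hour

10.56


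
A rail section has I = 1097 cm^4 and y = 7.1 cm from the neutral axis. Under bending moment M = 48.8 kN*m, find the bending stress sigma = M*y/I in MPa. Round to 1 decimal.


Convert units:
M = 48.8 kN*m = 48800000 N*mm
y = 7.1 cm = 71 mm
I = 1097 cm^4 = 10970000 mm^4
sigma = 48800000 * 71 / 10970000
sigma = 315.8 MPa

315.8


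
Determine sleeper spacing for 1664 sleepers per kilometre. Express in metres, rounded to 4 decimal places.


Spacing = 1000 m / number of sleepers
Spacing = 1000 / 1664
Spacing = 0.6010 m

0.6010


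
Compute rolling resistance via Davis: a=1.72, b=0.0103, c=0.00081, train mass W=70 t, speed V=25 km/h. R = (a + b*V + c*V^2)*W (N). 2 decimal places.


b*V = 0.0103 * 25 = 0.2575
c*V^2 = 0.00081 * 625 = 0.50625
R_per_t = 1.72 + 0.2575 + 0.50625 = 2.48375 N/t
R_total = 2.48375 * 70 = 173.86 N

173.86


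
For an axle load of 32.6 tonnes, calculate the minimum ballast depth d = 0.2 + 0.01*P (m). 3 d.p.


d = 0.2 + 0.01 * 32.6
d = 0.2 + 0.326
d = 0.526 m

0.526


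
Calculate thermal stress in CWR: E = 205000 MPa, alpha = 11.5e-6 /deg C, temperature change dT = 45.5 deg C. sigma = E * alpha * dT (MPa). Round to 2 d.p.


sigma = E * alpha * dT
sigma = 205000 * 11.5e-6 * 45.5
sigma = 2.3575 * 45.5
sigma = 107.27 MPa

107.27


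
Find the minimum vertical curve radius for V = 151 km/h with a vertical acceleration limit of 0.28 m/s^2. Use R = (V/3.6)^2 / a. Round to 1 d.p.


Convert speed: V = 151 / 3.6 = 41.9444 m/s
V^2 = 1759.3364 m^2/s^2
R_v = 1759.3364 / 0.28
R_v = 6283.3 m

6283.3


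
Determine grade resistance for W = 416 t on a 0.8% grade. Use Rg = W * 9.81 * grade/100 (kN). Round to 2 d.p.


Rg = W * 9.81 * grade / 100
Rg = 416 * 9.81 * 0.8 / 100
Rg = 4080.96 * 0.008
Rg = 32.65 kN

32.65


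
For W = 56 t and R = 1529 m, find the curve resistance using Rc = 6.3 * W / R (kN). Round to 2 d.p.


Rc = 6.3 * W / R
Rc = 6.3 * 56 / 1529
Rc = 352.8 / 1529
Rc = 0.23 kN

0.23


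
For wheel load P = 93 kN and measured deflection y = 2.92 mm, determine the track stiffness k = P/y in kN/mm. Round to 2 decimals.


Track stiffness k = P / y
k = 93 / 2.92
k = 31.85 kN/mm

31.85


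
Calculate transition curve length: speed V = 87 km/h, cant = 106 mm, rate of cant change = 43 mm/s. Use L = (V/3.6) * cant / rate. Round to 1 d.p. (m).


Convert speed: V = 87 / 3.6 = 24.1667 m/s
L = 24.1667 * 106 / 43
L = 2561.6667 / 43
L = 59.6 m

59.6


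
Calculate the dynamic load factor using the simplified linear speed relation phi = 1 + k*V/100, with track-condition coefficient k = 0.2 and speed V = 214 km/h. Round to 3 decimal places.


phi = 1 + k * V / 100
phi = 1 + 0.2 * 214 / 100
phi = 1 + 0.428
phi = 1.428

1.428


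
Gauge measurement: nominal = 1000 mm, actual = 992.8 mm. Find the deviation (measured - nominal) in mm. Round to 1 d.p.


Deviation = measured - nominal
Deviation = 992.8 - 1000
Deviation = -7.2 mm

-7.2


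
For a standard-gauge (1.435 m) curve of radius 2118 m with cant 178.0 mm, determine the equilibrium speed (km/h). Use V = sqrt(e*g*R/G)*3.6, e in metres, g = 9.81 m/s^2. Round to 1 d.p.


Convert cant: e = 178.0 mm = 0.1780 m
V_ms = sqrt(0.1780 * 9.81 * 2118 / 1.435)
V_ms = sqrt(2577.288669) = 50.767 m/s
V = 50.767 * 3.6 = 182.8 km/h

182.8


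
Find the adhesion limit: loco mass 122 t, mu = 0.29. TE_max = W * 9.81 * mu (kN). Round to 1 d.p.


TE_max = W * g * mu
TE_max = 122 * 9.81 * 0.29
TE_max = 1196.82 * 0.29
TE_max = 347.1 kN

347.1


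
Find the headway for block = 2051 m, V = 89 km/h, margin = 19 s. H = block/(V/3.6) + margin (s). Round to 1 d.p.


V = 89 / 3.6 = 24.7222 m/s
Block traversal time = 2051 / 24.7222 = 82.9618 s
Headway = 82.9618 + 19
Headway = 102.0 s

102.0


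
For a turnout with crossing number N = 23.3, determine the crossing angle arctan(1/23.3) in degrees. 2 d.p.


1/N = 1/23.3 = 0.042918
angle = arctan(0.042918) = 0.042892 rad
angle = 0.042892 * 180/pi = 2.46 degrees

2.46


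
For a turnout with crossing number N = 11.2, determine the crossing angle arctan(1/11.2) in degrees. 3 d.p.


1/N = 1/11.2 = 0.089286
angle = arctan(0.089286) = 0.08905 rad
angle = 0.08905 * 180/pi = 5.102 degrees

5.102


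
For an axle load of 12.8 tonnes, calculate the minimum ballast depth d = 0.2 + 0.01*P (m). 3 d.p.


d = 0.2 + 0.01 * 12.8
d = 0.2 + 0.128
d = 0.328 m

0.328


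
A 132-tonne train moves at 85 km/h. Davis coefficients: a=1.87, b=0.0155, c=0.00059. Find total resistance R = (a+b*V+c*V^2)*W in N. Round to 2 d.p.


b*V = 0.0155 * 85 = 1.3175
c*V^2 = 0.00059 * 7225 = 4.26275
R_per_t = 1.87 + 1.3175 + 4.26275 = 7.45025 N/t
R_total = 7.45025 * 132 = 983.43 N

983.43


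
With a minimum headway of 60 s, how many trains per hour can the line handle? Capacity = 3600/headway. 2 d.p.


Capacity = 3600 / headway
Capacity = 3600 / 60
Capacity = 60.00 trains/hour

60.00


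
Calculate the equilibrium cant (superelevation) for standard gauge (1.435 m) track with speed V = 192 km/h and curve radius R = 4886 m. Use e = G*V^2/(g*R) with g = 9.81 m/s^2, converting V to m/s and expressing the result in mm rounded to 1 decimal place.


Convert speed: V = 192 / 3.6 = 53.3333 m/s
Apply formula: e = 1.435 * 53.3333^2 / (9.81 * 4886)
e = 1.435 * 2844.4444 / 47931.66
e = 0.085158 m = 85.2 mm

85.2


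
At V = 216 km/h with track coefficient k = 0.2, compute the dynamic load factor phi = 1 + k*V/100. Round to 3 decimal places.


phi = 1 + k * V / 100
phi = 1 + 0.2 * 216 / 100
phi = 1 + 0.432
phi = 1.432

1.432


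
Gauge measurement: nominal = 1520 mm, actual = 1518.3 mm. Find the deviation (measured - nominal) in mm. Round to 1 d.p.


Deviation = measured - nominal
Deviation = 1518.3 - 1520
Deviation = -1.7 mm

-1.7


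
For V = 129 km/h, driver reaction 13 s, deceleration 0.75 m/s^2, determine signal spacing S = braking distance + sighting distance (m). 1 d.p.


V = 129 / 3.6 = 35.8333 m/s
Braking distance = 35.8333^2 / (2*0.75) = 856.0185 m
Sighting distance = 35.8333 * 13 = 465.8333 m
S = 856.0185 + 465.8333 = 1321.9 m

1321.9


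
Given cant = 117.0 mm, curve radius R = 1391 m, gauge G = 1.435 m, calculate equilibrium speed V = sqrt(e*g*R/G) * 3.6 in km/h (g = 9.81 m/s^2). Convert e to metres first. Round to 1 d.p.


Convert cant: e = 117.0 mm = 0.1170 m
V_ms = sqrt(0.1170 * 9.81 * 1391 / 1.435)
V_ms = sqrt(1112.577052) = 33.3553 m/s
V = 33.3553 * 3.6 = 120.1 km/h

120.1


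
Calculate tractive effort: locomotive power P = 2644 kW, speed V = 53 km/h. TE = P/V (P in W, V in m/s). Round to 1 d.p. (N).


Convert: P = 2644 kW = 2644000 W
V = 53 / 3.6 = 14.7222 m/s
TE = 2644000 / 14.7222
TE = 179592.5 N

179592.5


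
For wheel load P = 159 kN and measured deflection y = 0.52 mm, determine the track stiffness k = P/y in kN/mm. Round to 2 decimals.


Track stiffness k = P / y
k = 159 / 0.52
k = 305.77 kN/mm

305.77


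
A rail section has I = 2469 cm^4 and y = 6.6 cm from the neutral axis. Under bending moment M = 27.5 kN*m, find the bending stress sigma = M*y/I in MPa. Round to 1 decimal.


Convert units:
M = 27.5 kN*m = 27500000 N*mm
y = 6.6 cm = 66 mm
I = 2469 cm^4 = 24690000 mm^4
sigma = 27500000 * 66 / 24690000
sigma = 73.5 MPa

73.5


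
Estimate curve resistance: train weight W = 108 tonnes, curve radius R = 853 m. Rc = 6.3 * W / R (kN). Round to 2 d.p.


Rc = 6.3 * W / R
Rc = 6.3 * 108 / 853
Rc = 680.4 / 853
Rc = 0.80 kN

0.80


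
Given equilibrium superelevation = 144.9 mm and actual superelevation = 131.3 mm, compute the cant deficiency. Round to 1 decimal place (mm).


Cant deficiency = equilibrium cant - actual cant
CD = 144.9 - 131.3
CD = 13.6 mm

13.6


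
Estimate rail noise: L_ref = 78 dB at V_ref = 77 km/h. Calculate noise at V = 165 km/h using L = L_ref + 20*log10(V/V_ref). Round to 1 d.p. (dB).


V/V_ref = 165 / 77 = 2.142857
log10(2.142857) = 0.330993
20 * 0.330993 = 6.6199
L = 78 + 6.6199 = 84.6 dB

84.6


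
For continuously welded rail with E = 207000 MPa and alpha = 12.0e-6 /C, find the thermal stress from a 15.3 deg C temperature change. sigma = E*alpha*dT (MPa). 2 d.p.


sigma = E * alpha * dT
sigma = 207000 * 12.0e-6 * 15.3
sigma = 2.484 * 15.3
sigma = 38.01 MPa

38.01


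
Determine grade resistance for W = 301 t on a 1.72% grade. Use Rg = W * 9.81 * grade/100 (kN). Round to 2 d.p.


Rg = W * 9.81 * grade / 100
Rg = 301 * 9.81 * 1.72 / 100
Rg = 2952.81 * 0.0172
Rg = 50.79 kN

50.79


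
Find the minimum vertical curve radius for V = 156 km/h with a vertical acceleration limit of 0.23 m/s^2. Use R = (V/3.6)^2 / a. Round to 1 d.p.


Convert speed: V = 156 / 3.6 = 43.3333 m/s
V^2 = 1877.7778 m^2/s^2
R_v = 1877.7778 / 0.23
R_v = 8164.3 m

8164.3


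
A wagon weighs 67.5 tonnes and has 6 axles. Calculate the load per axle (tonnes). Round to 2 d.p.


Load per axle = total weight / number of axles
Load = 67.5 / 6
Load = 11.25 tonnes

11.25


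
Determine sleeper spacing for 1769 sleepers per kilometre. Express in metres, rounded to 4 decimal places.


Spacing = 1000 m / number of sleepers
Spacing = 1000 / 1769
Spacing = 0.5653 m

0.5653


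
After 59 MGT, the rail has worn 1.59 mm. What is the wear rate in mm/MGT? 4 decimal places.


Wear rate = total wear / cumulative tonnage
Rate = 1.59 / 59
Rate = 0.0269 mm/MGT

0.0269


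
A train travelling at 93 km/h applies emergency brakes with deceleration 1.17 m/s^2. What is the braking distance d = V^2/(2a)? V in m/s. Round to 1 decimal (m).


Convert speed: V = 93 / 3.6 = 25.8333 m/s
V^2 = 667.3611
d = 667.3611 / (2 * 1.17)
d = 667.3611 / 2.34
d = 285.2 m

285.2


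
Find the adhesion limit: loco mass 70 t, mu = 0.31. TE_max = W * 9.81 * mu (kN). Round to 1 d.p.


TE_max = W * g * mu
TE_max = 70 * 9.81 * 0.31
TE_max = 686.7 * 0.31
TE_max = 212.9 kN

212.9


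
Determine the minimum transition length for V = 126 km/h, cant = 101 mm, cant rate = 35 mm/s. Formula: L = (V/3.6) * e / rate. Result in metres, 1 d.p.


Convert speed: V = 126 / 3.6 = 35.0 m/s
L = 35.0 * 101 / 35
L = 3535.0 / 35
L = 101.0 m

101.0


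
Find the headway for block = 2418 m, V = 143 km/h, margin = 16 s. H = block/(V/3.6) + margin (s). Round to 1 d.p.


V = 143 / 3.6 = 39.7222 m/s
Block traversal time = 2418 / 39.7222 = 60.8727 s
Headway = 60.8727 + 16
Headway = 76.9 s

76.9


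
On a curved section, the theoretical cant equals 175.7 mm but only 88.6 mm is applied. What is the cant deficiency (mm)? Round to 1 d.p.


Cant deficiency = equilibrium cant - actual cant
CD = 175.7 - 88.6
CD = 87.1 mm

87.1


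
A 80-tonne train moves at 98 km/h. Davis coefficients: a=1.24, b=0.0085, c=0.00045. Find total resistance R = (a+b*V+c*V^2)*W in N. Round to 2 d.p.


b*V = 0.0085 * 98 = 0.833
c*V^2 = 0.00045 * 9604 = 4.3218
R_per_t = 1.24 + 0.833 + 4.3218 = 6.3948 N/t
R_total = 6.3948 * 80 = 511.58 N

511.58


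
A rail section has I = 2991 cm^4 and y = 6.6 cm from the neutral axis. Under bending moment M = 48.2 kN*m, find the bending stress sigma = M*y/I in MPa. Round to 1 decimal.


Convert units:
M = 48.2 kN*m = 48200000 N*mm
y = 6.6 cm = 66 mm
I = 2991 cm^4 = 29910000 mm^4
sigma = 48200000 * 66 / 29910000
sigma = 106.4 MPa

106.4


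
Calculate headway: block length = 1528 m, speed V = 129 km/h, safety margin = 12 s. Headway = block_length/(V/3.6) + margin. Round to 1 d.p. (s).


V = 129 / 3.6 = 35.8333 m/s
Block traversal time = 1528 / 35.8333 = 42.6419 s
Headway = 42.6419 + 12
Headway = 54.6 s

54.6


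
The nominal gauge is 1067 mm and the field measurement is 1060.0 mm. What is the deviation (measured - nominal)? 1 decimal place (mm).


Deviation = measured - nominal
Deviation = 1060.0 - 1067
Deviation = -7.0 mm

-7.0


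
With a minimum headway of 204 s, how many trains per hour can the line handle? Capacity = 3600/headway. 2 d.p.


Capacity = 3600 / headway
Capacity = 3600 / 204
Capacity = 17.65 trains/hour

17.65


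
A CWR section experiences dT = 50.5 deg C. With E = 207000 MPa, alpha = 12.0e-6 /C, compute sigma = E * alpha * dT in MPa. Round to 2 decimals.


sigma = E * alpha * dT
sigma = 207000 * 12.0e-6 * 50.5
sigma = 2.484 * 50.5
sigma = 125.44 MPa

125.44


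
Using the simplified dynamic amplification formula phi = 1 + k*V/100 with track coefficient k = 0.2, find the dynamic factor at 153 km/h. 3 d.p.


phi = 1 + k * V / 100
phi = 1 + 0.2 * 153 / 100
phi = 1 + 0.306
phi = 1.306

1.306


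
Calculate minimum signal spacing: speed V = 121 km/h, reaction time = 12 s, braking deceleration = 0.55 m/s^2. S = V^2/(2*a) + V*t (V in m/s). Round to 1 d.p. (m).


V = 121 / 3.6 = 33.6111 m/s
Braking distance = 33.6111^2 / (2*0.55) = 1027.0062 m
Sighting distance = 33.6111 * 12 = 403.3333 m
S = 1027.0062 + 403.3333 = 1430.3 m

1430.3


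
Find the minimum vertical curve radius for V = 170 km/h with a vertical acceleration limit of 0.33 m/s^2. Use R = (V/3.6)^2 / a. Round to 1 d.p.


Convert speed: V = 170 / 3.6 = 47.2222 m/s
V^2 = 2229.9383 m^2/s^2
R_v = 2229.9383 / 0.33
R_v = 6757.4 m

6757.4


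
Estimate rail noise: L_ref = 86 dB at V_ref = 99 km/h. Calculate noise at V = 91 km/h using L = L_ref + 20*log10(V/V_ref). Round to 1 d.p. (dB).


V/V_ref = 91 / 99 = 0.919192
log10(0.919192) = -0.036594
20 * -0.036594 = -0.7319
L = 86 + -0.7319 = 85.3 dB

85.3


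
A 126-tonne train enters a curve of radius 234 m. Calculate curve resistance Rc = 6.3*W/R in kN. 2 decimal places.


Rc = 6.3 * W / R
Rc = 6.3 * 126 / 234
Rc = 793.8 / 234
Rc = 3.39 kN

3.39


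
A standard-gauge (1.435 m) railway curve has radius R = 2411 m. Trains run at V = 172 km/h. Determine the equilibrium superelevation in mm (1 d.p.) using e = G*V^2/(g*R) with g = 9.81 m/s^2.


Convert speed: V = 172 / 3.6 = 47.7778 m/s
Apply formula: e = 1.435 * 47.7778^2 / (9.81 * 2411)
e = 1.435 * 2282.716 / 23651.91
e = 0.138496 m = 138.5 mm

138.5


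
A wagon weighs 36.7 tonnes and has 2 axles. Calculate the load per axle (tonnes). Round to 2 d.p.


Load per axle = total weight / number of axles
Load = 36.7 / 2
Load = 18.35 tonnes

18.35


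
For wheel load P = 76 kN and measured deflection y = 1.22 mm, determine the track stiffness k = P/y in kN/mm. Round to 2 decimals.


Track stiffness k = P / y
k = 76 / 1.22
k = 62.30 kN/mm

62.30


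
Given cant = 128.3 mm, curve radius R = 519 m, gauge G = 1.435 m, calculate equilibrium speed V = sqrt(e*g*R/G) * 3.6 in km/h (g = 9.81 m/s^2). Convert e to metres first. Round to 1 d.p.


Convert cant: e = 128.3 mm = 0.1283 m
V_ms = sqrt(0.1283 * 9.81 * 519 / 1.435)
V_ms = sqrt(455.209294) = 21.3356 m/s
V = 21.3356 * 3.6 = 76.8 km/h

76.8


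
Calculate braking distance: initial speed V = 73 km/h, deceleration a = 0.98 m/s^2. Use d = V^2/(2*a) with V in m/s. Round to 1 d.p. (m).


Convert speed: V = 73 / 3.6 = 20.2778 m/s
V^2 = 411.1883
d = 411.1883 / (2 * 0.98)
d = 411.1883 / 1.96
d = 209.8 m

209.8


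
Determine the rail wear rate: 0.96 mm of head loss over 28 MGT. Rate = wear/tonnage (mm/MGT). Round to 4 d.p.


Wear rate = total wear / cumulative tonnage
Rate = 0.96 / 28
Rate = 0.0343 mm/MGT

0.0343


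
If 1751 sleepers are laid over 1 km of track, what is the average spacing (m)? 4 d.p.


Spacing = 1000 m / number of sleepers
Spacing = 1000 / 1751
Spacing = 0.5711 m

0.5711


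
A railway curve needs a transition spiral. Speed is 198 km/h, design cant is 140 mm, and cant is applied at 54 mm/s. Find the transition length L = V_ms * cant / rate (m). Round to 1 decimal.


Convert speed: V = 198 / 3.6 = 55.0 m/s
L = 55.0 * 140 / 54
L = 7700.0 / 54
L = 142.6 m

142.6


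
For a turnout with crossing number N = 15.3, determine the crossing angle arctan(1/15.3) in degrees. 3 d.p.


1/N = 1/15.3 = 0.065359
angle = arctan(0.065359) = 0.065267 rad
angle = 0.065267 * 180/pi = 3.740 degrees

3.740


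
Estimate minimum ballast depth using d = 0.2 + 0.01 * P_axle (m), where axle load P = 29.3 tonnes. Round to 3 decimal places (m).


d = 0.2 + 0.01 * 29.3
d = 0.2 + 0.293
d = 0.493 m

0.493


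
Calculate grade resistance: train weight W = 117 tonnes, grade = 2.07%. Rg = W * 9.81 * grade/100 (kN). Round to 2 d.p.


Rg = W * 9.81 * grade / 100
Rg = 117 * 9.81 * 2.07 / 100
Rg = 1147.77 * 0.0207
Rg = 23.76 kN

23.76


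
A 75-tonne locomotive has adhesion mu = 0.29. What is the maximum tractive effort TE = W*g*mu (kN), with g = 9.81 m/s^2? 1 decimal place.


TE_max = W * g * mu
TE_max = 75 * 9.81 * 0.29
TE_max = 735.75 * 0.29
TE_max = 213.4 kN

213.4


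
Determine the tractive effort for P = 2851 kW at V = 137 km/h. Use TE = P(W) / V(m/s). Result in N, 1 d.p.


Convert: P = 2851 kW = 2851000 W
V = 137 / 3.6 = 38.0556 m/s
TE = 2851000 / 38.0556
TE = 74916.8 N

74916.8


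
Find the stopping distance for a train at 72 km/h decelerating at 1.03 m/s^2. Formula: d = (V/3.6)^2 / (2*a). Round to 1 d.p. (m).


Convert speed: V = 72 / 3.6 = 20.0 m/s
V^2 = 400.0
d = 400.0 / (2 * 1.03)
d = 400.0 / 2.06
d = 194.2 m

194.2


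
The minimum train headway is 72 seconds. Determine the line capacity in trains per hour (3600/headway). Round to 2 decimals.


Capacity = 3600 / headway
Capacity = 3600 / 72
Capacity = 50.00 trains/hour

50.00


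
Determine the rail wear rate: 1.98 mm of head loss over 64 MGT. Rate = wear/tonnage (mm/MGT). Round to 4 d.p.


Wear rate = total wear / cumulative tonnage
Rate = 1.98 / 64
Rate = 0.0309 mm/MGT

0.0309


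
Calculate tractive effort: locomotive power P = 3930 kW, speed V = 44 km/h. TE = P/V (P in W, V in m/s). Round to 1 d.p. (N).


Convert: P = 3930 kW = 3930000 W
V = 44 / 3.6 = 12.2222 m/s
TE = 3930000 / 12.2222
TE = 321545.5 N

321545.5


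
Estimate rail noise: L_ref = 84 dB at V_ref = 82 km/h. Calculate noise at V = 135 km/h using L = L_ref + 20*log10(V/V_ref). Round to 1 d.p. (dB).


V/V_ref = 135 / 82 = 1.646341
log10(1.646341) = 0.21652
20 * 0.21652 = 4.3304
L = 84 + 4.3304 = 88.3 dB

88.3
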